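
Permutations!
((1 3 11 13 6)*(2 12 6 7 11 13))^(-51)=((1 3 13 7 11 2 12 6))^(-51)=(1 2 13 6 11 3 12 7)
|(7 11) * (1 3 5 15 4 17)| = |(1 3 5 15 4 17)(7 11)| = 6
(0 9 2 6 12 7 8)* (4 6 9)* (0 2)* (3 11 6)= (0 4 3 11 6 12 7 8 2 9)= [4, 1, 9, 11, 3, 5, 12, 8, 2, 0, 10, 6, 7]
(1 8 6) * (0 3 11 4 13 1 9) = [3, 8, 2, 11, 13, 5, 9, 7, 6, 0, 10, 4, 12, 1] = (0 3 11 4 13 1 8 6 9)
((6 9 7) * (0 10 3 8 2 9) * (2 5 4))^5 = (0 4)(2 10)(3 9)(5 6)(7 8)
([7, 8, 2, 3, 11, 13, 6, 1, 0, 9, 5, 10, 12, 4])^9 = (0 7 1 8)(4 13 5 10 11)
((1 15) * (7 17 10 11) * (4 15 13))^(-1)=(1 15 4 13)(7 11 10 17)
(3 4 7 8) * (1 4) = (1 4 7 8 3) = [0, 4, 2, 1, 7, 5, 6, 8, 3]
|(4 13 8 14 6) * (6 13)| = |(4 6)(8 14 13)| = 6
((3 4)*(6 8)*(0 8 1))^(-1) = (0 1 6 8)(3 4)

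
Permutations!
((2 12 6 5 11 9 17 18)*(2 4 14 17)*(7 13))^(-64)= (18)(2 6 11)(5 9 12)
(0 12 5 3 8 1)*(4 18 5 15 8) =[12, 0, 2, 4, 18, 3, 6, 7, 1, 9, 10, 11, 15, 13, 14, 8, 16, 17, 5] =(0 12 15 8 1)(3 4 18 5)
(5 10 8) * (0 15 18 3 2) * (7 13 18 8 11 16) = (0 15 8 5 10 11 16 7 13 18 3 2) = [15, 1, 0, 2, 4, 10, 6, 13, 5, 9, 11, 16, 12, 18, 14, 8, 7, 17, 3]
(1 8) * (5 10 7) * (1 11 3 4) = (1 8 11 3 4)(5 10 7) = [0, 8, 2, 4, 1, 10, 6, 5, 11, 9, 7, 3]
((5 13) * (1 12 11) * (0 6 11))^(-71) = ((0 6 11 1 12)(5 13))^(-71) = (0 12 1 11 6)(5 13)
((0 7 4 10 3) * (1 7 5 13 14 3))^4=(0 3 14 13 5)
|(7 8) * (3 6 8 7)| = 3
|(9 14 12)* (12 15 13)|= |(9 14 15 13 12)|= 5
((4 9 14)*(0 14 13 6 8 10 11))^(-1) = (0 11 10 8 6 13 9 4 14)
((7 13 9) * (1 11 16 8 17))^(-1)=(1 17 8 16 11)(7 9 13)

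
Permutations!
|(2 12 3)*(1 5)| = |(1 5)(2 12 3)| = 6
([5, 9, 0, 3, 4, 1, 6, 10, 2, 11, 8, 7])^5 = [7, 8, 11, 3, 4, 10, 6, 5, 9, 2, 1, 0]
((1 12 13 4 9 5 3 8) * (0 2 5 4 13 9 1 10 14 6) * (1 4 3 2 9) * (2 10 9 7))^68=((0 7 2 5 10 14 6)(1 12)(3 8 9))^68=(0 14 5 7 6 10 2)(3 9 8)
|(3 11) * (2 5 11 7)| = 5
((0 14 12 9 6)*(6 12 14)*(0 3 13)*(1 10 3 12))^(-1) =(14)(0 13 3 10 1 9 12 6)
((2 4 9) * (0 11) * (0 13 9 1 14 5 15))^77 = ((0 11 13 9 2 4 1 14 5 15))^77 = (0 14 2 11 5 4 13 15 1 9)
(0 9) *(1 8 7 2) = (0 9)(1 8 7 2) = [9, 8, 1, 3, 4, 5, 6, 2, 7, 0]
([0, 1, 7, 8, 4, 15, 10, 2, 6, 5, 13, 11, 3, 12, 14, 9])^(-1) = (2 7)(3 12 13 10 6 8)(5 9 15)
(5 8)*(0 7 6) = [7, 1, 2, 3, 4, 8, 0, 6, 5] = (0 7 6)(5 8)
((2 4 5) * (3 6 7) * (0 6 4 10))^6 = (0 2 4 7)(3 6 10 5)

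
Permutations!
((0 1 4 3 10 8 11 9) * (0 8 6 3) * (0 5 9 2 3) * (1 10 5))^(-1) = (0 6 10)(1 4)(2 11 8 9 5 3)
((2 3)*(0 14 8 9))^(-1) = (0 9 8 14)(2 3)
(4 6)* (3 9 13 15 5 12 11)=[0, 1, 2, 9, 6, 12, 4, 7, 8, 13, 10, 3, 11, 15, 14, 5]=(3 9 13 15 5 12 11)(4 6)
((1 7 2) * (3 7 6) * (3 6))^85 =((1 3 7 2))^85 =(1 3 7 2)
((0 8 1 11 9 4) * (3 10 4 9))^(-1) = (0 4 10 3 11 1 8)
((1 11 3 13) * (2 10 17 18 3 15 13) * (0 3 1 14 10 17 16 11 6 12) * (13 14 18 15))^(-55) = (0 3 2 17 15 14 10 16 11 13 18 1 6 12)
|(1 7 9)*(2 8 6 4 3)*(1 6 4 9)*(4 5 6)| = 14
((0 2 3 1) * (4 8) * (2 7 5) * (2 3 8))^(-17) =(0 3 7 1 5)(2 8 4)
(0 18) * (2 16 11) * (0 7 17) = (0 18 7 17)(2 16 11) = [18, 1, 16, 3, 4, 5, 6, 17, 8, 9, 10, 2, 12, 13, 14, 15, 11, 0, 7]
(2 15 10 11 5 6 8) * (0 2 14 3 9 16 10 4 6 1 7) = (0 2 15 4 6 8 14 3 9 16 10 11 5 1 7) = [2, 7, 15, 9, 6, 1, 8, 0, 14, 16, 11, 5, 12, 13, 3, 4, 10]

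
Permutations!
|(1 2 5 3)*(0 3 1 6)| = |(0 3 6)(1 2 5)| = 3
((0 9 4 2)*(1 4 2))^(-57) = (9)(1 4)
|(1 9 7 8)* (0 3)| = 4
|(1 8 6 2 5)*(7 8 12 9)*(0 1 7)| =20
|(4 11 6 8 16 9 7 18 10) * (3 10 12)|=|(3 10 4 11 6 8 16 9 7 18 12)|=11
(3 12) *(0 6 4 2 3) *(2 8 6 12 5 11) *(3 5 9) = (0 12)(2 5 11)(3 9)(4 8 6) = [12, 1, 5, 9, 8, 11, 4, 7, 6, 3, 10, 2, 0]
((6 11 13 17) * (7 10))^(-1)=(6 17 13 11)(7 10)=((6 11 13 17)(7 10))^(-1)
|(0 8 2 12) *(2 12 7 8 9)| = 6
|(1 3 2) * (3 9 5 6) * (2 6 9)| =|(1 2)(3 6)(5 9)| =2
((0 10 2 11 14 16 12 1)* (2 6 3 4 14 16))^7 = (0 11 3 1 2 6 12 14 10 16 4)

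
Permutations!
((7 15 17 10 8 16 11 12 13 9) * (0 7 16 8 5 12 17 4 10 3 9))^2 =(0 15 10 12)(3 16 17 9 11)(4 5 13 7)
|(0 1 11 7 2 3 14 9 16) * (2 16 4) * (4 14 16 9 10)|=11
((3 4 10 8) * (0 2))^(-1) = (0 2)(3 8 10 4)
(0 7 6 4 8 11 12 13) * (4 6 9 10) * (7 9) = (0 9 10 4 8 11 12 13) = [9, 1, 2, 3, 8, 5, 6, 7, 11, 10, 4, 12, 13, 0]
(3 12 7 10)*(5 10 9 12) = (3 5 10)(7 9 12) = [0, 1, 2, 5, 4, 10, 6, 9, 8, 12, 3, 11, 7]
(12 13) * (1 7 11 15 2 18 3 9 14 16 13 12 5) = [0, 7, 18, 9, 4, 1, 6, 11, 8, 14, 10, 15, 12, 5, 16, 2, 13, 17, 3] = (1 7 11 15 2 18 3 9 14 16 13 5)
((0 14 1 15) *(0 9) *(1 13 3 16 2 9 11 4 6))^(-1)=((0 14 13 3 16 2 9)(1 15 11 4 6))^(-1)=(0 9 2 16 3 13 14)(1 6 4 11 15)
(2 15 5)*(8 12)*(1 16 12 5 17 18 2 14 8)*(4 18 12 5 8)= (1 16 5 14 4 18 2 15 17 12)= [0, 16, 15, 3, 18, 14, 6, 7, 8, 9, 10, 11, 1, 13, 4, 17, 5, 12, 2]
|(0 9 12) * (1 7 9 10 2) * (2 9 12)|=7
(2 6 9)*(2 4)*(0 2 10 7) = (0 2 6 9 4 10 7) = [2, 1, 6, 3, 10, 5, 9, 0, 8, 4, 7]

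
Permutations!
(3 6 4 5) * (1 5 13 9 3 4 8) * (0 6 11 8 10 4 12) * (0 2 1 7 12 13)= (0 6 10 4)(1 5 13 9 3 11 8 7 12 2)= [6, 5, 1, 11, 0, 13, 10, 12, 7, 3, 4, 8, 2, 9]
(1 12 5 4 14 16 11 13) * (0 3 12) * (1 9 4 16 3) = (0 1)(3 12 5 16 11 13 9 4 14) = [1, 0, 2, 12, 14, 16, 6, 7, 8, 4, 10, 13, 5, 9, 3, 15, 11]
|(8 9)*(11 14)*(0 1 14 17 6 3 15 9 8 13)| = |(0 1 14 11 17 6 3 15 9 13)| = 10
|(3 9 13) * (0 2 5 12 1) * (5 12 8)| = 12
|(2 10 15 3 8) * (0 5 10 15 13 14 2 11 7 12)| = |(0 5 10 13 14 2 15 3 8 11 7 12)| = 12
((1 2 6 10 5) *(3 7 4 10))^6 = (1 10 7 6)(2 5 4 3)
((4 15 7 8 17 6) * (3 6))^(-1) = (3 17 8 7 15 4 6)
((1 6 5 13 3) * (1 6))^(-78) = (3 5)(6 13)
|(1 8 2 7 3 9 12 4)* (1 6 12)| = |(1 8 2 7 3 9)(4 6 12)| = 6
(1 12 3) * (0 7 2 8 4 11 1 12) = (0 7 2 8 4 11 1)(3 12) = [7, 0, 8, 12, 11, 5, 6, 2, 4, 9, 10, 1, 3]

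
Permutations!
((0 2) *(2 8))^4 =(0 8 2)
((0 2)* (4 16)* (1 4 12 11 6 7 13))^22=(1 7 11 16)(4 13 6 12)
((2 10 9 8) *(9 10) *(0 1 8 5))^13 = (10)(0 1 8 2 9 5)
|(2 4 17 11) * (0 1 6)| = 12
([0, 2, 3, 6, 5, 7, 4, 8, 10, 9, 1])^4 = [0, 4, 5, 7, 10, 1, 8, 2, 3, 9, 6]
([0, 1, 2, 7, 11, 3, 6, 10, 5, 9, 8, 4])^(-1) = (3 5 8 10 7)(4 11)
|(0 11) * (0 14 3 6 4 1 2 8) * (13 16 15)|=9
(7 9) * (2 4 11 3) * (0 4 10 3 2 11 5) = [4, 1, 10, 11, 5, 0, 6, 9, 8, 7, 3, 2] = (0 4 5)(2 10 3 11)(7 9)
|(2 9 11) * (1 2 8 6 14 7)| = |(1 2 9 11 8 6 14 7)| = 8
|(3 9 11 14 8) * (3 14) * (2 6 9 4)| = |(2 6 9 11 3 4)(8 14)| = 6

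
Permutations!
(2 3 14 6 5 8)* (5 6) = (2 3 14 5 8) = [0, 1, 3, 14, 4, 8, 6, 7, 2, 9, 10, 11, 12, 13, 5]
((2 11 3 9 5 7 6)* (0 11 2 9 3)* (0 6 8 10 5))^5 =((0 11 6 9)(5 7 8 10))^5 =(0 11 6 9)(5 7 8 10)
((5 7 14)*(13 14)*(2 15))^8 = (15)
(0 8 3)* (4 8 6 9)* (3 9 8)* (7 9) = (0 6 8 7 9 4 3) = [6, 1, 2, 0, 3, 5, 8, 9, 7, 4]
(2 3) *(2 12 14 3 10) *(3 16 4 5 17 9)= (2 10)(3 12 14 16 4 5 17 9)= [0, 1, 10, 12, 5, 17, 6, 7, 8, 3, 2, 11, 14, 13, 16, 15, 4, 9]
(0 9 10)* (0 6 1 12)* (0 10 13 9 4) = [4, 12, 2, 3, 0, 5, 1, 7, 8, 13, 6, 11, 10, 9] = (0 4)(1 12 10 6)(9 13)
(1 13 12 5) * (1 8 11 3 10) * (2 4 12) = [0, 13, 4, 10, 12, 8, 6, 7, 11, 9, 1, 3, 5, 2] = (1 13 2 4 12 5 8 11 3 10)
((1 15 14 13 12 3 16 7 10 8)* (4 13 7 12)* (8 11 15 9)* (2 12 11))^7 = (1 9 8)(2 7 15 16 12 10 14 11 3)(4 13)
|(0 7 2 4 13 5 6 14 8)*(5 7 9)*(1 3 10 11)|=|(0 9 5 6 14 8)(1 3 10 11)(2 4 13 7)|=12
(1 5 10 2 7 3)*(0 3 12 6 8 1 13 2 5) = (0 3 13 2 7 12 6 8 1)(5 10) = [3, 0, 7, 13, 4, 10, 8, 12, 1, 9, 5, 11, 6, 2]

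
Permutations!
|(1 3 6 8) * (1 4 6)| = |(1 3)(4 6 8)| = 6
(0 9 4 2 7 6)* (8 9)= (0 8 9 4 2 7 6)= [8, 1, 7, 3, 2, 5, 0, 6, 9, 4]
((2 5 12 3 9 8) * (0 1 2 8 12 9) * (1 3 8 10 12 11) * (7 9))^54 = (12)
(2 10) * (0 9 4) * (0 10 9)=(2 9 4 10)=[0, 1, 9, 3, 10, 5, 6, 7, 8, 4, 2]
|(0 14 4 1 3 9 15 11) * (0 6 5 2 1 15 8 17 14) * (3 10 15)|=42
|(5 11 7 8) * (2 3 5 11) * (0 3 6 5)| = |(0 3)(2 6 5)(7 8 11)| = 6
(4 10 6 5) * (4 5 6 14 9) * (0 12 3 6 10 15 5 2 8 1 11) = (0 12 3 6 10 14 9 4 15 5 2 8 1 11) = [12, 11, 8, 6, 15, 2, 10, 7, 1, 4, 14, 0, 3, 13, 9, 5]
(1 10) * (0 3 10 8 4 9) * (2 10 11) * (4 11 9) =(0 3 9)(1 8 11 2 10) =[3, 8, 10, 9, 4, 5, 6, 7, 11, 0, 1, 2]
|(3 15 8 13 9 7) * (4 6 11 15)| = 9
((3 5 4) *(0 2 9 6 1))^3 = ((0 2 9 6 1)(3 5 4))^3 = (0 6 2 1 9)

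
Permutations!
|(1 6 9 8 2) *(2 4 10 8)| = |(1 6 9 2)(4 10 8)| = 12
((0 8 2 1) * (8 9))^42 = (0 8 1 9 2)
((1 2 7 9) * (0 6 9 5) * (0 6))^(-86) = (1 6 7)(2 9 5)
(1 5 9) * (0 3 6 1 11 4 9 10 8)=(0 3 6 1 5 10 8)(4 9 11)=[3, 5, 2, 6, 9, 10, 1, 7, 0, 11, 8, 4]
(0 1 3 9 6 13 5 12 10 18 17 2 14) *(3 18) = [1, 18, 14, 9, 4, 12, 13, 7, 8, 6, 3, 11, 10, 5, 0, 15, 16, 2, 17] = (0 1 18 17 2 14)(3 9 6 13 5 12 10)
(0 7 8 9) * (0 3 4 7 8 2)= (0 8 9 3 4 7 2)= [8, 1, 0, 4, 7, 5, 6, 2, 9, 3]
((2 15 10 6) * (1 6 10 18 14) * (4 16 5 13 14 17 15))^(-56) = ((1 6 2 4 16 5 13 14)(15 18 17))^(-56) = (15 18 17)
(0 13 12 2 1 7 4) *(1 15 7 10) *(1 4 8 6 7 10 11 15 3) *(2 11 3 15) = [13, 3, 15, 1, 0, 5, 7, 8, 6, 9, 4, 2, 11, 12, 14, 10] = (0 13 12 11 2 15 10 4)(1 3)(6 7 8)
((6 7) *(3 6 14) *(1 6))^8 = (1 14 6 3 7)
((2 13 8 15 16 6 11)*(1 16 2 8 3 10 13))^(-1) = (1 2 15 8 11 6 16)(3 13 10)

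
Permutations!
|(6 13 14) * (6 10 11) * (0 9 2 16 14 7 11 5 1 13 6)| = 11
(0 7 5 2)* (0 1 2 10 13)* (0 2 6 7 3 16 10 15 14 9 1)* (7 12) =(0 3 16 10 13 2)(1 6 12 7 5 15 14 9) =[3, 6, 0, 16, 4, 15, 12, 5, 8, 1, 13, 11, 7, 2, 9, 14, 10]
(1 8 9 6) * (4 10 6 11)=(1 8 9 11 4 10 6)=[0, 8, 2, 3, 10, 5, 1, 7, 9, 11, 6, 4]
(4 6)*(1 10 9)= (1 10 9)(4 6)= [0, 10, 2, 3, 6, 5, 4, 7, 8, 1, 9]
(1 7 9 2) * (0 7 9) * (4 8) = (0 7)(1 9 2)(4 8) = [7, 9, 1, 3, 8, 5, 6, 0, 4, 2]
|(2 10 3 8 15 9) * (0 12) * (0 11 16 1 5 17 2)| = 13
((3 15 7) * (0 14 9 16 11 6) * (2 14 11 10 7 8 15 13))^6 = (2 3 10 9)(7 16 14 13) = ((0 11 6)(2 14 9 16 10 7 3 13)(8 15))^6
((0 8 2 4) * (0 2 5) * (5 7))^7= (0 5 7 8)(2 4)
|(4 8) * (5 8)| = 3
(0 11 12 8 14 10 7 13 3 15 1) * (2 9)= (0 11 12 8 14 10 7 13 3 15 1)(2 9)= [11, 0, 9, 15, 4, 5, 6, 13, 14, 2, 7, 12, 8, 3, 10, 1]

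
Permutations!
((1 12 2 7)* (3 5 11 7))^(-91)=(12)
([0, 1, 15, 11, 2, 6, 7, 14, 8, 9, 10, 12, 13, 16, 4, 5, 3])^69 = [0, 1, 4, 16, 14, 15, 5, 6, 8, 9, 10, 3, 11, 12, 7, 2, 13]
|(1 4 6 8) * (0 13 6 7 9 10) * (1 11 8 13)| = 6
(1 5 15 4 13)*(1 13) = (1 5 15 4) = [0, 5, 2, 3, 1, 15, 6, 7, 8, 9, 10, 11, 12, 13, 14, 4]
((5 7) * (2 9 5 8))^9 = (2 8 7 5 9)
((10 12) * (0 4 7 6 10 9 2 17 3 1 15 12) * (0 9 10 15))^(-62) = (0 3 2 10 15 7)(1 17 9 12 6 4)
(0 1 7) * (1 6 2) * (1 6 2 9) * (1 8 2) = (0 1 7)(2 6 9 8) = [1, 7, 6, 3, 4, 5, 9, 0, 2, 8]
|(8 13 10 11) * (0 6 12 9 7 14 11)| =10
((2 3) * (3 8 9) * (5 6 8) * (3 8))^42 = ((2 5 6 3)(8 9))^42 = (9)(2 6)(3 5)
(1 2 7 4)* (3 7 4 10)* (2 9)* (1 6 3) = (1 9 2 4 6 3 7 10) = [0, 9, 4, 7, 6, 5, 3, 10, 8, 2, 1]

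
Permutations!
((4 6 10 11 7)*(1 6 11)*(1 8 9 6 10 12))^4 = (1 6 8)(4 11 7)(9 10 12)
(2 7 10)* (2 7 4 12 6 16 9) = (2 4 12 6 16 9)(7 10) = [0, 1, 4, 3, 12, 5, 16, 10, 8, 2, 7, 11, 6, 13, 14, 15, 9]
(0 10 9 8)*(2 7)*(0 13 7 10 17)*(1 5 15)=(0 17)(1 5 15)(2 10 9 8 13 7)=[17, 5, 10, 3, 4, 15, 6, 2, 13, 8, 9, 11, 12, 7, 14, 1, 16, 0]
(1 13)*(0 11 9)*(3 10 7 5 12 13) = (0 11 9)(1 3 10 7 5 12 13) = [11, 3, 2, 10, 4, 12, 6, 5, 8, 0, 7, 9, 13, 1]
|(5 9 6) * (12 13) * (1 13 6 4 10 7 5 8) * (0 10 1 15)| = |(0 10 7 5 9 4 1 13 12 6 8 15)| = 12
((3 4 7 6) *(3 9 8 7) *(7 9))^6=(9)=((3 4)(6 7)(8 9))^6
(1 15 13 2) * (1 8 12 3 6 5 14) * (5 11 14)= [0, 15, 8, 6, 4, 5, 11, 7, 12, 9, 10, 14, 3, 2, 1, 13]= (1 15 13 2 8 12 3 6 11 14)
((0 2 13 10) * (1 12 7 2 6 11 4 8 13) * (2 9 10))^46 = ((0 6 11 4 8 13 2 1 12 7 9 10))^46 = (0 9 12 2 8 11)(1 13 4 6 10 7)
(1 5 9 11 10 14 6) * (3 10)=(1 5 9 11 3 10 14 6)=[0, 5, 2, 10, 4, 9, 1, 7, 8, 11, 14, 3, 12, 13, 6]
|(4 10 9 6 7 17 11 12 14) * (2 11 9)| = |(2 11 12 14 4 10)(6 7 17 9)| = 12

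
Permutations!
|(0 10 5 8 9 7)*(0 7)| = |(0 10 5 8 9)| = 5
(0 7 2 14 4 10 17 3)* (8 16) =(0 7 2 14 4 10 17 3)(8 16) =[7, 1, 14, 0, 10, 5, 6, 2, 16, 9, 17, 11, 12, 13, 4, 15, 8, 3]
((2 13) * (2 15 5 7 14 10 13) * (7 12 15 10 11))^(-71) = (5 12 15)(7 14 11)(10 13) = ((5 12 15)(7 14 11)(10 13))^(-71)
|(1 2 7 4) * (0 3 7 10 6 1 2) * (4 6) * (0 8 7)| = |(0 3)(1 8 7 6)(2 10 4)| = 12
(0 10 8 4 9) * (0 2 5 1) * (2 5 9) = (0 10 8 4 2 9 5 1) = [10, 0, 9, 3, 2, 1, 6, 7, 4, 5, 8]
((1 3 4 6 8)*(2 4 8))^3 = ((1 3 8)(2 4 6))^3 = (8)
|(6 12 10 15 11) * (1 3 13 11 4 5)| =|(1 3 13 11 6 12 10 15 4 5)| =10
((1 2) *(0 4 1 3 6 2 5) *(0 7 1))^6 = (7)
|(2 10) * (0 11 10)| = |(0 11 10 2)| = 4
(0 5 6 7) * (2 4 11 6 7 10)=(0 5 7)(2 4 11 6 10)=[5, 1, 4, 3, 11, 7, 10, 0, 8, 9, 2, 6]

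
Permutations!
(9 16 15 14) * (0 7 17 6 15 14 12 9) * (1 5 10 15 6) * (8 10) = (0 7 17 1 5 8 10 15 12 9 16 14) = [7, 5, 2, 3, 4, 8, 6, 17, 10, 16, 15, 11, 9, 13, 0, 12, 14, 1]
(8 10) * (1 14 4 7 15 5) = (1 14 4 7 15 5)(8 10) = [0, 14, 2, 3, 7, 1, 6, 15, 10, 9, 8, 11, 12, 13, 4, 5]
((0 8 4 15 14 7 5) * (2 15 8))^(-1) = ((0 2 15 14 7 5)(4 8))^(-1) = (0 5 7 14 15 2)(4 8)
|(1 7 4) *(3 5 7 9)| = 6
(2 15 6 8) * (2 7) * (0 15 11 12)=(0 15 6 8 7 2 11 12)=[15, 1, 11, 3, 4, 5, 8, 2, 7, 9, 10, 12, 0, 13, 14, 6]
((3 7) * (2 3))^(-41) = (2 3 7) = ((2 3 7))^(-41)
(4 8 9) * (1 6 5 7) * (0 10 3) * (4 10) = [4, 6, 2, 0, 8, 7, 5, 1, 9, 10, 3] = (0 4 8 9 10 3)(1 6 5 7)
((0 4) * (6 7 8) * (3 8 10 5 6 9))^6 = ((0 4)(3 8 9)(5 6 7 10))^6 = (5 7)(6 10)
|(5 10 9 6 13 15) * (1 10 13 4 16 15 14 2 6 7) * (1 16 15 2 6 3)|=42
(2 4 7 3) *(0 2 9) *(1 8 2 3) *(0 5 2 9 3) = [0, 8, 4, 3, 7, 2, 6, 1, 9, 5] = (1 8 9 5 2 4 7)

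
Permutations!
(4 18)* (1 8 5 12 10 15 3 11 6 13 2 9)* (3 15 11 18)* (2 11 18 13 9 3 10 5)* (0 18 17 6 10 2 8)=(0 18 4 2 3 13 11 10 17 6 9 1)(5 12)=[18, 0, 3, 13, 2, 12, 9, 7, 8, 1, 17, 10, 5, 11, 14, 15, 16, 6, 4]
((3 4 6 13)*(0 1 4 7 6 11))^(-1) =((0 1 4 11)(3 7 6 13))^(-1) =(0 11 4 1)(3 13 6 7)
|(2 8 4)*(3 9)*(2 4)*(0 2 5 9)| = 6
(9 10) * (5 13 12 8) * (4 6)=[0, 1, 2, 3, 6, 13, 4, 7, 5, 10, 9, 11, 8, 12]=(4 6)(5 13 12 8)(9 10)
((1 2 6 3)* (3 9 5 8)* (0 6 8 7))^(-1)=((0 6 9 5 7)(1 2 8 3))^(-1)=(0 7 5 9 6)(1 3 8 2)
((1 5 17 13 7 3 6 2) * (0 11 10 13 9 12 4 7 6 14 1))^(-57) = (0 13)(1 7 9)(2 10)(3 12 5)(4 17 14)(6 11)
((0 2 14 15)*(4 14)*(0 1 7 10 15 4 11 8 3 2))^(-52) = (15)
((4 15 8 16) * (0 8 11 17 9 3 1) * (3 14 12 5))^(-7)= (0 17 1 11 3 15 5 4 12 16 14 8 9)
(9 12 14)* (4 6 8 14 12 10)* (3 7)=[0, 1, 2, 7, 6, 5, 8, 3, 14, 10, 4, 11, 12, 13, 9]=(3 7)(4 6 8 14 9 10)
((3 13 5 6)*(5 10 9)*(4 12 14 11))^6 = (4 14)(11 12)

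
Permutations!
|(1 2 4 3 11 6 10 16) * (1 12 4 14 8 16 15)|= 12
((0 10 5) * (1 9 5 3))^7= ((0 10 3 1 9 5))^7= (0 10 3 1 9 5)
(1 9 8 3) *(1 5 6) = (1 9 8 3 5 6) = [0, 9, 2, 5, 4, 6, 1, 7, 3, 8]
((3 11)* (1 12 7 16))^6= ((1 12 7 16)(3 11))^6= (1 7)(12 16)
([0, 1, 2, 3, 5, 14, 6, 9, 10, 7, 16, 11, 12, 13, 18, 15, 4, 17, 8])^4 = (4 8 5 10 14 16 18)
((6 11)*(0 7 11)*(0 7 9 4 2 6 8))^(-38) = (0 4 6 11)(2 7 8 9)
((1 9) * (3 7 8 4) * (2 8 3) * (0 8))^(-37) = ((0 8 4 2)(1 9)(3 7))^(-37) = (0 2 4 8)(1 9)(3 7)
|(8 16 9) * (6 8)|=|(6 8 16 9)|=4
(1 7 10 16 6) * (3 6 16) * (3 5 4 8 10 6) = (16)(1 7 6)(4 8 10 5) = [0, 7, 2, 3, 8, 4, 1, 6, 10, 9, 5, 11, 12, 13, 14, 15, 16]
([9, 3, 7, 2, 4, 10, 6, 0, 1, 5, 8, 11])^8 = (11)(0 7 2 3 1 8 10 5 9)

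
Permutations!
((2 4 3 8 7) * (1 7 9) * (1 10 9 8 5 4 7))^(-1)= (2 7)(3 4 5)(9 10)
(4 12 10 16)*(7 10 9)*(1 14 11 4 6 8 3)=[0, 14, 2, 1, 12, 5, 8, 10, 3, 7, 16, 4, 9, 13, 11, 15, 6]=(1 14 11 4 12 9 7 10 16 6 8 3)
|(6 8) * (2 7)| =|(2 7)(6 8)| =2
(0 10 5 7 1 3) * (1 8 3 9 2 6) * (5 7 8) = (0 10 7 5 8 3)(1 9 2 6) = [10, 9, 6, 0, 4, 8, 1, 5, 3, 2, 7]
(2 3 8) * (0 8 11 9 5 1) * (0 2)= [8, 2, 3, 11, 4, 1, 6, 7, 0, 5, 10, 9]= (0 8)(1 2 3 11 9 5)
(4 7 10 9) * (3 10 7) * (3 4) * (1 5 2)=(1 5 2)(3 10 9)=[0, 5, 1, 10, 4, 2, 6, 7, 8, 3, 9]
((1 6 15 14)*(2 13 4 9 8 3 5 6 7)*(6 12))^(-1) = ((1 7 2 13 4 9 8 3 5 12 6 15 14))^(-1) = (1 14 15 6 12 5 3 8 9 4 13 2 7)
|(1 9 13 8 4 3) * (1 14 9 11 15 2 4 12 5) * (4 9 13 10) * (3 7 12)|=|(1 11 15 2 9 10 4 7 12 5)(3 14 13 8)|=20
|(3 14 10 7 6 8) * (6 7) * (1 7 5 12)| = |(1 7 5 12)(3 14 10 6 8)| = 20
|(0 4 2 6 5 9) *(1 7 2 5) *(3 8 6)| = |(0 4 5 9)(1 7 2 3 8 6)| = 12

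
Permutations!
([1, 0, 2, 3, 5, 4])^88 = (5)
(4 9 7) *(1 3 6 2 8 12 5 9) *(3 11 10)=(1 11 10 3 6 2 8 12 5 9 7 4)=[0, 11, 8, 6, 1, 9, 2, 4, 12, 7, 3, 10, 5]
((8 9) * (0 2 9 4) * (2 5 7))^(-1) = ((0 5 7 2 9 8 4))^(-1) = (0 4 8 9 2 7 5)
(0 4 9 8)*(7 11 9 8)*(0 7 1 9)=[4, 9, 2, 3, 8, 5, 6, 11, 7, 1, 10, 0]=(0 4 8 7 11)(1 9)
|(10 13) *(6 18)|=|(6 18)(10 13)|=2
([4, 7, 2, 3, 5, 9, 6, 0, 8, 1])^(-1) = (0 7 1 9 5 4)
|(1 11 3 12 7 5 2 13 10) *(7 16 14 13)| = 24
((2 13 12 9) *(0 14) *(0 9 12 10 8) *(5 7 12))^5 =((0 14 9 2 13 10 8)(5 7 12))^5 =(0 10 2 14 8 13 9)(5 12 7)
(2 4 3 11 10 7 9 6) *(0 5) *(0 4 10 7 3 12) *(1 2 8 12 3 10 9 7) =(0 5 4 3 11 1 2 9 6 8 12) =[5, 2, 9, 11, 3, 4, 8, 7, 12, 6, 10, 1, 0]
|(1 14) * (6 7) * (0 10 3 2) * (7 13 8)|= 4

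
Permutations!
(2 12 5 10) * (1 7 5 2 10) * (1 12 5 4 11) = (1 7 4 11)(2 5 12) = [0, 7, 5, 3, 11, 12, 6, 4, 8, 9, 10, 1, 2]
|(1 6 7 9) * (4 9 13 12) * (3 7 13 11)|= |(1 6 13 12 4 9)(3 7 11)|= 6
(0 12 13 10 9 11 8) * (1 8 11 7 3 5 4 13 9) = (0 12 9 7 3 5 4 13 10 1 8) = [12, 8, 2, 5, 13, 4, 6, 3, 0, 7, 1, 11, 9, 10]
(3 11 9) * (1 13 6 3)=[0, 13, 2, 11, 4, 5, 3, 7, 8, 1, 10, 9, 12, 6]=(1 13 6 3 11 9)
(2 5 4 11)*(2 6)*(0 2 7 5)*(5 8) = (0 2)(4 11 6 7 8 5) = [2, 1, 0, 3, 11, 4, 7, 8, 5, 9, 10, 6]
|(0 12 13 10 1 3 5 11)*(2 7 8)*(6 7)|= 8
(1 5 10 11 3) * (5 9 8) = (1 9 8 5 10 11 3) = [0, 9, 2, 1, 4, 10, 6, 7, 5, 8, 11, 3]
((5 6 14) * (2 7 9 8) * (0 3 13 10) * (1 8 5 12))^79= (0 10 13 3)(1 14 5 7 8 12 6 9 2)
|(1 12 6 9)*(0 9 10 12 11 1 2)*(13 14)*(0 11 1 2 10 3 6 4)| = 10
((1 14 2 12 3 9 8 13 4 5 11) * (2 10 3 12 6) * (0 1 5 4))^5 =(0 9 14 13 3 1 8 10)(2 6)(5 11)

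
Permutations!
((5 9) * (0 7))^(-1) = ((0 7)(5 9))^(-1) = (0 7)(5 9)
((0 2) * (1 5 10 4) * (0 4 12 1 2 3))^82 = (1 10)(5 12)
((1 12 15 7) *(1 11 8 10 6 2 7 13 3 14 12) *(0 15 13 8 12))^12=(15)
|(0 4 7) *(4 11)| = 4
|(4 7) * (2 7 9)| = 4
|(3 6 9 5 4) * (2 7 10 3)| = 8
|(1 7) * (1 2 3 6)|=5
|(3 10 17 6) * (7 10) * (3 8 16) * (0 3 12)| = 9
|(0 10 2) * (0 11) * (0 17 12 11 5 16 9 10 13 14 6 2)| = |(0 13 14 6 2 5 16 9 10)(11 17 12)| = 9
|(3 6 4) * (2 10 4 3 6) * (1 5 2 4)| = 12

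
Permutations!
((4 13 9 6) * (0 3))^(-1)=(0 3)(4 6 9 13)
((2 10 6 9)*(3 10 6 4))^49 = ((2 6 9)(3 10 4))^49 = (2 6 9)(3 10 4)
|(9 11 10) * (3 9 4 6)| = 6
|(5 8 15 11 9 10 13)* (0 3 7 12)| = |(0 3 7 12)(5 8 15 11 9 10 13)| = 28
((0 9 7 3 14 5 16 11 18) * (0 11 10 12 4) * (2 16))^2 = (18)(0 7 14 2 10 4 9 3 5 16 12)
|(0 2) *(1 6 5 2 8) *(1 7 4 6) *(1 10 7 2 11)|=|(0 8 2)(1 10 7 4 6 5 11)|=21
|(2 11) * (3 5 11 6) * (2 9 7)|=7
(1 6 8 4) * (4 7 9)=(1 6 8 7 9 4)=[0, 6, 2, 3, 1, 5, 8, 9, 7, 4]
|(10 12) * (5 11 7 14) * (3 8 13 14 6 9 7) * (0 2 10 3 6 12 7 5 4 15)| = 44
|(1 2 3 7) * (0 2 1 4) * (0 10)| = 6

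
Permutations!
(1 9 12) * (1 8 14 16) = (1 9 12 8 14 16) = [0, 9, 2, 3, 4, 5, 6, 7, 14, 12, 10, 11, 8, 13, 16, 15, 1]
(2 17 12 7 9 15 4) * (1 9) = (1 9 15 4 2 17 12 7) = [0, 9, 17, 3, 2, 5, 6, 1, 8, 15, 10, 11, 7, 13, 14, 4, 16, 12]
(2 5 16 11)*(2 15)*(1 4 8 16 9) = [0, 4, 5, 3, 8, 9, 6, 7, 16, 1, 10, 15, 12, 13, 14, 2, 11] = (1 4 8 16 11 15 2 5 9)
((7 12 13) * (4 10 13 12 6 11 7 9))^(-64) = (13)(6 7 11)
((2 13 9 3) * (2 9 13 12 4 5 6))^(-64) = ((13)(2 12 4 5 6)(3 9))^(-64) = (13)(2 12 4 5 6)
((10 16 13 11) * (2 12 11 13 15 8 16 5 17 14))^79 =((2 12 11 10 5 17 14)(8 16 15))^79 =(2 11 5 14 12 10 17)(8 16 15)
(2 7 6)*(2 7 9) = (2 9)(6 7) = [0, 1, 9, 3, 4, 5, 7, 6, 8, 2]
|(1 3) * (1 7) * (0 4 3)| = 5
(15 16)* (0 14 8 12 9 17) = (0 14 8 12 9 17)(15 16) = [14, 1, 2, 3, 4, 5, 6, 7, 12, 17, 10, 11, 9, 13, 8, 16, 15, 0]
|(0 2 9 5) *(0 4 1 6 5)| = 12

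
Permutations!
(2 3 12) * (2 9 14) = [0, 1, 3, 12, 4, 5, 6, 7, 8, 14, 10, 11, 9, 13, 2] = (2 3 12 9 14)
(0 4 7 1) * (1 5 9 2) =(0 4 7 5 9 2 1) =[4, 0, 1, 3, 7, 9, 6, 5, 8, 2]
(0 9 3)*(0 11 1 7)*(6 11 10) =(0 9 3 10 6 11 1 7) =[9, 7, 2, 10, 4, 5, 11, 0, 8, 3, 6, 1]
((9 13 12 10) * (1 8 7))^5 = ((1 8 7)(9 13 12 10))^5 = (1 7 8)(9 13 12 10)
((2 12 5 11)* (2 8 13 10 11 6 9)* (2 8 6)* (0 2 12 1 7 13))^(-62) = (0 9 11 13 1)(2 8 6 10 7) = ((0 2 1 7 13 10 11 6 9 8)(5 12))^(-62)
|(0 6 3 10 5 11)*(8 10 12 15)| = |(0 6 3 12 15 8 10 5 11)| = 9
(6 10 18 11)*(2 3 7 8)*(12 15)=(2 3 7 8)(6 10 18 11)(12 15)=[0, 1, 3, 7, 4, 5, 10, 8, 2, 9, 18, 6, 15, 13, 14, 12, 16, 17, 11]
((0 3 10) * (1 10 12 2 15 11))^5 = ((0 3 12 2 15 11 1 10))^5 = (0 11 12 10 15 3 1 2)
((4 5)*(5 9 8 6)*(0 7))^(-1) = (0 7)(4 5 6 8 9)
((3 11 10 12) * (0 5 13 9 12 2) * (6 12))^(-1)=(0 2 10 11 3 12 6 9 13 5)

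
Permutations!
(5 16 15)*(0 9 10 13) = [9, 1, 2, 3, 4, 16, 6, 7, 8, 10, 13, 11, 12, 0, 14, 5, 15] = (0 9 10 13)(5 16 15)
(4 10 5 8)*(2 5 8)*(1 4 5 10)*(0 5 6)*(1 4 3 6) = (0 5 2 10 8 1 3 6) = [5, 3, 10, 6, 4, 2, 0, 7, 1, 9, 8]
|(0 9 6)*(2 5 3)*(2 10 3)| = |(0 9 6)(2 5)(3 10)| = 6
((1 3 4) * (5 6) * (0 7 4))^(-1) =((0 7 4 1 3)(5 6))^(-1) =(0 3 1 4 7)(5 6)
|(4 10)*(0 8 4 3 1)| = |(0 8 4 10 3 1)| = 6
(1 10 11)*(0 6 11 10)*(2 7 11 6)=(0 2 7 11 1)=[2, 0, 7, 3, 4, 5, 6, 11, 8, 9, 10, 1]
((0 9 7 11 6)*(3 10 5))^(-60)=(11)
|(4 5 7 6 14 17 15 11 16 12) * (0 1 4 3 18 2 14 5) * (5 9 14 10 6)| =12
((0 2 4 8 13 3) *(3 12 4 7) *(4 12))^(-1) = ((0 2 7 3)(4 8 13))^(-1) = (0 3 7 2)(4 13 8)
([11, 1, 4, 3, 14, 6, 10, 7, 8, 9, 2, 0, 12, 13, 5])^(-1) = (0 11)(2 10 6 5 14 4)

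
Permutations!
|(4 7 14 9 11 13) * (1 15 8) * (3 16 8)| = 30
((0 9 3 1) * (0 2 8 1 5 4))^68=((0 9 3 5 4)(1 2 8))^68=(0 5 9 4 3)(1 8 2)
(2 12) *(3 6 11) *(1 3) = (1 3 6 11)(2 12) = [0, 3, 12, 6, 4, 5, 11, 7, 8, 9, 10, 1, 2]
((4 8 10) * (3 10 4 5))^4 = ((3 10 5)(4 8))^4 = (3 10 5)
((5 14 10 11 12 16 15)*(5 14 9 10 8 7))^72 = (5 10 12 15 8)(7 9 11 16 14)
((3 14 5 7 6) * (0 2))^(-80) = ((0 2)(3 14 5 7 6))^(-80) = (14)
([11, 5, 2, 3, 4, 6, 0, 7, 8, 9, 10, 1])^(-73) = (0 1 6 11 5)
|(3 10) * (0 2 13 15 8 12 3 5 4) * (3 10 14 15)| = 11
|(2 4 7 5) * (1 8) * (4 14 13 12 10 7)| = 14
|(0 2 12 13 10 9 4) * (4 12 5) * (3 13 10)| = |(0 2 5 4)(3 13)(9 12 10)| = 12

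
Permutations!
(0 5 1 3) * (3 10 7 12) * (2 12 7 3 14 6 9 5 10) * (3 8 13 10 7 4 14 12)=[7, 2, 3, 0, 14, 1, 9, 4, 13, 5, 8, 11, 12, 10, 6]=(0 7 4 14 6 9 5 1 2 3)(8 13 10)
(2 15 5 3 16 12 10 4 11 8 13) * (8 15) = (2 8 13)(3 16 12 10 4 11 15 5) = [0, 1, 8, 16, 11, 3, 6, 7, 13, 9, 4, 15, 10, 2, 14, 5, 12]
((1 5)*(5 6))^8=(1 5 6)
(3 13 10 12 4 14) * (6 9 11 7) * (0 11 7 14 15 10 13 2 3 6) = [11, 1, 3, 2, 15, 5, 9, 0, 8, 7, 12, 14, 4, 13, 6, 10] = (0 11 14 6 9 7)(2 3)(4 15 10 12)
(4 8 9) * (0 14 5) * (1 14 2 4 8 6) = (0 2 4 6 1 14 5)(8 9) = [2, 14, 4, 3, 6, 0, 1, 7, 9, 8, 10, 11, 12, 13, 5]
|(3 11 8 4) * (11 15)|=5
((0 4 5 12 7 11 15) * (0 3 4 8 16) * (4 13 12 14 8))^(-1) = (0 16 8 14 5 4)(3 15 11 7 12 13)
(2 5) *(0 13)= (0 13)(2 5)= [13, 1, 5, 3, 4, 2, 6, 7, 8, 9, 10, 11, 12, 0]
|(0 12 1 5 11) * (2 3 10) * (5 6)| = 6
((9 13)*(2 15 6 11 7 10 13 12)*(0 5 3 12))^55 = ((0 5 3 12 2 15 6 11 7 10 13 9))^55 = (0 11 3 10 2 9 6 5 7 12 13 15)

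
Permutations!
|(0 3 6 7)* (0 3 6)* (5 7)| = |(0 6 5 7 3)| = 5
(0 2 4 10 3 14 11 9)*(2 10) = [10, 1, 4, 14, 2, 5, 6, 7, 8, 0, 3, 9, 12, 13, 11] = (0 10 3 14 11 9)(2 4)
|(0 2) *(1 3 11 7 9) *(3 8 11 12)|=|(0 2)(1 8 11 7 9)(3 12)|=10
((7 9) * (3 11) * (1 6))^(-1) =(1 6)(3 11)(7 9)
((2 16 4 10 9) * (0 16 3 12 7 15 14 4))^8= ((0 16)(2 3 12 7 15 14 4 10 9))^8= (16)(2 9 10 4 14 15 7 12 3)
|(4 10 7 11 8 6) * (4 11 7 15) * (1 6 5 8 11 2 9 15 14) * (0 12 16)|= |(0 12 16)(1 6 2 9 15 4 10 14)(5 8)|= 24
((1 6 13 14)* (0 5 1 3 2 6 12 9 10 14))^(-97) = ((0 5 1 12 9 10 14 3 2 6 13))^(-97) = (0 1 9 14 2 13 5 12 10 3 6)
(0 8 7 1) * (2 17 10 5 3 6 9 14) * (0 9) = [8, 9, 17, 6, 4, 3, 0, 1, 7, 14, 5, 11, 12, 13, 2, 15, 16, 10] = (0 8 7 1 9 14 2 17 10 5 3 6)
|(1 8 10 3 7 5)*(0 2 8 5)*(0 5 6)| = 9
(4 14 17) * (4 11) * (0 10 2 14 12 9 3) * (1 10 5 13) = [5, 10, 14, 0, 12, 13, 6, 7, 8, 3, 2, 4, 9, 1, 17, 15, 16, 11] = (0 5 13 1 10 2 14 17 11 4 12 9 3)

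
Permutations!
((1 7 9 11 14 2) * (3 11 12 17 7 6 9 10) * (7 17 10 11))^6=(17)(1 7 9 14 10)(2 3 6 11 12)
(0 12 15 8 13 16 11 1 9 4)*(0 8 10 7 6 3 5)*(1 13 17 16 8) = [12, 9, 2, 5, 1, 0, 3, 6, 17, 4, 7, 13, 15, 8, 14, 10, 11, 16] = (0 12 15 10 7 6 3 5)(1 9 4)(8 17 16 11 13)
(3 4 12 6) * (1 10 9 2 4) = (1 10 9 2 4 12 6 3) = [0, 10, 4, 1, 12, 5, 3, 7, 8, 2, 9, 11, 6]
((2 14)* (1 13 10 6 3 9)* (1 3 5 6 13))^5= (2 14)(3 9)(5 6)(10 13)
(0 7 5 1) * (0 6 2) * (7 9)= (0 9 7 5 1 6 2)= [9, 6, 0, 3, 4, 1, 2, 5, 8, 7]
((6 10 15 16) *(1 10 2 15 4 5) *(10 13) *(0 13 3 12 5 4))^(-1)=(0 10 13)(1 5 12 3)(2 6 16 15)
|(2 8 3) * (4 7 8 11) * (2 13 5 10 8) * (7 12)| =5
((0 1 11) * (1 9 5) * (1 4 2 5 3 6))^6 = (11)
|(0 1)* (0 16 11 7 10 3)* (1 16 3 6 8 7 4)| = 12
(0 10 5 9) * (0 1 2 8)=[10, 2, 8, 3, 4, 9, 6, 7, 0, 1, 5]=(0 10 5 9 1 2 8)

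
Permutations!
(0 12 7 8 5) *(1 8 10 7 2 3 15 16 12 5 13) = [5, 8, 3, 15, 4, 0, 6, 10, 13, 9, 7, 11, 2, 1, 14, 16, 12] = (0 5)(1 8 13)(2 3 15 16 12)(7 10)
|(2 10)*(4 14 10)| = 4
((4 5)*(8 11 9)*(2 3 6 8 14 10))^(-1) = (2 10 14 9 11 8 6 3)(4 5)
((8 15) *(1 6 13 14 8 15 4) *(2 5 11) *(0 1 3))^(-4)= (15)(0 14)(1 8)(2 11 5)(3 13)(4 6)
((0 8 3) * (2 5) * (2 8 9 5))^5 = (9)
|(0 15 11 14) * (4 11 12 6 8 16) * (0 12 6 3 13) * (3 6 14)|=|(0 15 14 12 6 8 16 4 11 3 13)|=11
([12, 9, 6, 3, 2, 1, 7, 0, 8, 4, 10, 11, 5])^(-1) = (0 7 6 2 4 9 1 5 12)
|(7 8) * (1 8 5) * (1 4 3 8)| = 5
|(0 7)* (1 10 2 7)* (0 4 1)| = 5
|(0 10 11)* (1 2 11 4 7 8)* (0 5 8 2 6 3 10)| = 10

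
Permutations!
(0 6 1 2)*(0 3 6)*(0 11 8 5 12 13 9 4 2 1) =(0 11 8 5 12 13 9 4 2 3 6) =[11, 1, 3, 6, 2, 12, 0, 7, 5, 4, 10, 8, 13, 9]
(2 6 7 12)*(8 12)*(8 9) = (2 6 7 9 8 12) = [0, 1, 6, 3, 4, 5, 7, 9, 12, 8, 10, 11, 2]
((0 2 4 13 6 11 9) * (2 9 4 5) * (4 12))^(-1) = (0 9)(2 5)(4 12 11 6 13)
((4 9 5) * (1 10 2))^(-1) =((1 10 2)(4 9 5))^(-1) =(1 2 10)(4 5 9)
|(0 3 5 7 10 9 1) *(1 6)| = |(0 3 5 7 10 9 6 1)| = 8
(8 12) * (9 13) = (8 12)(9 13) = [0, 1, 2, 3, 4, 5, 6, 7, 12, 13, 10, 11, 8, 9]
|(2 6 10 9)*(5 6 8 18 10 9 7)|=8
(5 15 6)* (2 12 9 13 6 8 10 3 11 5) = (2 12 9 13 6)(3 11 5 15 8 10) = [0, 1, 12, 11, 4, 15, 2, 7, 10, 13, 3, 5, 9, 6, 14, 8]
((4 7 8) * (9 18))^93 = ((4 7 8)(9 18))^93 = (9 18)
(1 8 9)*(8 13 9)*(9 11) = (1 13 11 9) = [0, 13, 2, 3, 4, 5, 6, 7, 8, 1, 10, 9, 12, 11]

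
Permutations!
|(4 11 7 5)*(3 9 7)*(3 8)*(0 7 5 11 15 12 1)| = |(0 7 11 8 3 9 5 4 15 12 1)| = 11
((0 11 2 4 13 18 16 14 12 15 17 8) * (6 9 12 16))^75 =(0 4 6 15)(2 18 12 8)(9 17 11 13)(14 16)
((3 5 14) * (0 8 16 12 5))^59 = (0 12 3 16 14 8 5) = ((0 8 16 12 5 14 3))^59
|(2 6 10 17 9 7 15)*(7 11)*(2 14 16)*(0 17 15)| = 30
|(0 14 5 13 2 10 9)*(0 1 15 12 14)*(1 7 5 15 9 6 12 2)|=30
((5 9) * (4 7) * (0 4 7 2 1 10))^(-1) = ((0 4 2 1 10)(5 9))^(-1) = (0 10 1 2 4)(5 9)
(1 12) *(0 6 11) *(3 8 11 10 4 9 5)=[6, 12, 2, 8, 9, 3, 10, 7, 11, 5, 4, 0, 1]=(0 6 10 4 9 5 3 8 11)(1 12)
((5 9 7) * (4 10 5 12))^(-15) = (4 9)(5 12)(7 10)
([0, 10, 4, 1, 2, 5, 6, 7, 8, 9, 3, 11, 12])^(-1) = [0, 3, 4, 10, 2, 5, 6, 7, 8, 9, 1, 11, 12]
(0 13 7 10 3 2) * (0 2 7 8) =(0 13 8)(3 7 10) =[13, 1, 2, 7, 4, 5, 6, 10, 0, 9, 3, 11, 12, 8]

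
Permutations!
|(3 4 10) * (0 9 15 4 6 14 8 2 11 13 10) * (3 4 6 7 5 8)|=14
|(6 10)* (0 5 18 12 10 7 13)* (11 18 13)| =|(0 5 13)(6 7 11 18 12 10)| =6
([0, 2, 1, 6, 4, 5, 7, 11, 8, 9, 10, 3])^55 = (1 2)(3 11 7 6)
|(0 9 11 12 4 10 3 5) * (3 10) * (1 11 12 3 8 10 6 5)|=|(0 9 12 4 8 10 6 5)(1 11 3)|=24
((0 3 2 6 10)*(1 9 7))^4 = (0 10 6 2 3)(1 9 7)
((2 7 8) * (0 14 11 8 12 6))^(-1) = (0 6 12 7 2 8 11 14)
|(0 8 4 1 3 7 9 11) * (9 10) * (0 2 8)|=|(1 3 7 10 9 11 2 8 4)|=9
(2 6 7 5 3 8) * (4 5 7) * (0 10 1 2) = [10, 2, 6, 8, 5, 3, 4, 7, 0, 9, 1] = (0 10 1 2 6 4 5 3 8)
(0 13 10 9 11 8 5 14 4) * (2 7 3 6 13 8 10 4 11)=[8, 1, 7, 6, 0, 14, 13, 3, 5, 2, 9, 10, 12, 4, 11]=(0 8 5 14 11 10 9 2 7 3 6 13 4)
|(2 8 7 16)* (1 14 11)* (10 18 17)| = 12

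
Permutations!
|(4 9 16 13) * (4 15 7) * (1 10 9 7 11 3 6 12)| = 10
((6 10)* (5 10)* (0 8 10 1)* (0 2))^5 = ((0 8 10 6 5 1 2))^5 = (0 1 6 8 2 5 10)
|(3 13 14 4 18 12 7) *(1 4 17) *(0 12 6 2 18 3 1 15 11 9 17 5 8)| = |(0 12 7 1 4 3 13 14 5 8)(2 18 6)(9 17 15 11)| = 60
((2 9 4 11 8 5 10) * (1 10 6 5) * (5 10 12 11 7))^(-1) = (1 8 11 12)(2 10 6 5 7 4 9) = ((1 12 11 8)(2 9 4 7 5 6 10))^(-1)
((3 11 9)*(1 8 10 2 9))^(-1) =((1 8 10 2 9 3 11))^(-1) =(1 11 3 9 2 10 8)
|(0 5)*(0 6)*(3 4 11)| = 3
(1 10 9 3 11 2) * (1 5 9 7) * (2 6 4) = (1 10 7)(2 5 9 3 11 6 4) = [0, 10, 5, 11, 2, 9, 4, 1, 8, 3, 7, 6]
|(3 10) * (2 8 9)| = 6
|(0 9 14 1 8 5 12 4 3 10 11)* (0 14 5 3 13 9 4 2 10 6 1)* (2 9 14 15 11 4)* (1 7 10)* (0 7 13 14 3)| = 12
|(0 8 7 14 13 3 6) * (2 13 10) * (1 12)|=18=|(0 8 7 14 10 2 13 3 6)(1 12)|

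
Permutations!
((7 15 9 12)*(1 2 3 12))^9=(1 3 7 9 2 12 15)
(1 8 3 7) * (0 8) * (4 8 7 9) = (0 7 1)(3 9 4 8) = [7, 0, 2, 9, 8, 5, 6, 1, 3, 4]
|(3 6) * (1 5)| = 2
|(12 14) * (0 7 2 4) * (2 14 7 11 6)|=15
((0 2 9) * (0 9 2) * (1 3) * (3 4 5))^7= ((9)(1 4 5 3))^7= (9)(1 3 5 4)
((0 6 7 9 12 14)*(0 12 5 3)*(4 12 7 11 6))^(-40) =((0 4 12 14 7 9 5 3)(6 11))^(-40) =(14)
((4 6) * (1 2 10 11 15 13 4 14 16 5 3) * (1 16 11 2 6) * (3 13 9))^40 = ((1 6 14 11 15 9 3 16 5 13 4)(2 10))^40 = (1 16 11 4 3 14 13 9 6 5 15)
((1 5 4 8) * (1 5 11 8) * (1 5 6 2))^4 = (1 2 6 8 11)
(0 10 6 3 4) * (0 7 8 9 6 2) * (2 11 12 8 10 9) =(0 9 6 3 4 7 10 11 12 8 2) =[9, 1, 0, 4, 7, 5, 3, 10, 2, 6, 11, 12, 8]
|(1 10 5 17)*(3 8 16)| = |(1 10 5 17)(3 8 16)| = 12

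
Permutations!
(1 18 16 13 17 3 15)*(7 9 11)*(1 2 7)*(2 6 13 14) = (1 18 16 14 2 7 9 11)(3 15 6 13 17) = [0, 18, 7, 15, 4, 5, 13, 9, 8, 11, 10, 1, 12, 17, 2, 6, 14, 3, 16]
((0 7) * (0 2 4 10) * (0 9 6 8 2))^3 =(0 7)(2 9)(4 6)(8 10)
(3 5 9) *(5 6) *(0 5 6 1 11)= (0 5 9 3 1 11)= [5, 11, 2, 1, 4, 9, 6, 7, 8, 3, 10, 0]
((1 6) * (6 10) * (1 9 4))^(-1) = ((1 10 6 9 4))^(-1) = (1 4 9 6 10)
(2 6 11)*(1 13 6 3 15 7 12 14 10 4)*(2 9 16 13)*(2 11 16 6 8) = (1 11 9 6 16 13 8 2 3 15 7 12 14 10 4) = [0, 11, 3, 15, 1, 5, 16, 12, 2, 6, 4, 9, 14, 8, 10, 7, 13]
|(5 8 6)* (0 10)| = 6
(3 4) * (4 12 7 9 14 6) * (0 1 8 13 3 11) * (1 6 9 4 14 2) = (0 6 14 9 2 1 8 13 3 12 7 4 11) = [6, 8, 1, 12, 11, 5, 14, 4, 13, 2, 10, 0, 7, 3, 9]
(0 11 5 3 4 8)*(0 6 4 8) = (0 11 5 3 8 6 4) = [11, 1, 2, 8, 0, 3, 4, 7, 6, 9, 10, 5]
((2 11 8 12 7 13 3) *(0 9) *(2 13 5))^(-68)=(13)(2 7 8)(5 12 11)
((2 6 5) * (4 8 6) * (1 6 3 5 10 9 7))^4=((1 6 10 9 7)(2 4 8 3 5))^4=(1 7 9 10 6)(2 5 3 8 4)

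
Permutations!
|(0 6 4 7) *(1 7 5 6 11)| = 12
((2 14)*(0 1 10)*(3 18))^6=(18)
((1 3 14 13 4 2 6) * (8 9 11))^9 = ((1 3 14 13 4 2 6)(8 9 11))^9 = (1 14 4 6 3 13 2)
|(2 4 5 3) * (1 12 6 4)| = |(1 12 6 4 5 3 2)| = 7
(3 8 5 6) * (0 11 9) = (0 11 9)(3 8 5 6) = [11, 1, 2, 8, 4, 6, 3, 7, 5, 0, 10, 9]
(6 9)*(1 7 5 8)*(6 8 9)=(1 7 5 9 8)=[0, 7, 2, 3, 4, 9, 6, 5, 1, 8]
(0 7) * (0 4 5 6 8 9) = (0 7 4 5 6 8 9) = [7, 1, 2, 3, 5, 6, 8, 4, 9, 0]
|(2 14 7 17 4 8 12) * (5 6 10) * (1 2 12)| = 21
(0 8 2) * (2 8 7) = (8)(0 7 2) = [7, 1, 0, 3, 4, 5, 6, 2, 8]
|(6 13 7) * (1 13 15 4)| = 6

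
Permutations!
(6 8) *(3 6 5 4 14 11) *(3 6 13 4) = (3 13 4 14 11 6 8 5) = [0, 1, 2, 13, 14, 3, 8, 7, 5, 9, 10, 6, 12, 4, 11]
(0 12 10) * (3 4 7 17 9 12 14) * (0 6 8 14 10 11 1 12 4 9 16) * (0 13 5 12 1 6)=(0 10)(3 9 4 7 17 16 13 5 12 11 6 8 14)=[10, 1, 2, 9, 7, 12, 8, 17, 14, 4, 0, 6, 11, 5, 3, 15, 13, 16]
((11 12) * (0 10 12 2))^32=((0 10 12 11 2))^32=(0 12 2 10 11)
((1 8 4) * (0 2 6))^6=(8)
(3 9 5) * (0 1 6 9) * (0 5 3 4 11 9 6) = (0 1)(3 5 4 11 9) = [1, 0, 2, 5, 11, 4, 6, 7, 8, 3, 10, 9]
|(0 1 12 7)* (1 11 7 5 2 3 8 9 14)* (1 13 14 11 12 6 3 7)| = |(0 12 5 2 7)(1 6 3 8 9 11)(13 14)| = 30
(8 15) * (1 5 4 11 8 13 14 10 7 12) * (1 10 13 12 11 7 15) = (1 5 4 7 11 8)(10 15 12)(13 14) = [0, 5, 2, 3, 7, 4, 6, 11, 1, 9, 15, 8, 10, 14, 13, 12]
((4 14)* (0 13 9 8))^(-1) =(0 8 9 13)(4 14)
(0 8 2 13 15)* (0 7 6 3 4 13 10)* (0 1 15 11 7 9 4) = (0 8 2 10 1 15 9 4 13 11 7 6 3) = [8, 15, 10, 0, 13, 5, 3, 6, 2, 4, 1, 7, 12, 11, 14, 9]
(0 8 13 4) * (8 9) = [9, 1, 2, 3, 0, 5, 6, 7, 13, 8, 10, 11, 12, 4] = (0 9 8 13 4)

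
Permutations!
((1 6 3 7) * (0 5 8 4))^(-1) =(0 4 8 5)(1 7 3 6)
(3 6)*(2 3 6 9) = (2 3 9) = [0, 1, 3, 9, 4, 5, 6, 7, 8, 2]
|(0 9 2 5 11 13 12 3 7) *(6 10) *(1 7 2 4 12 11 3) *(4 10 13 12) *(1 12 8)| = 9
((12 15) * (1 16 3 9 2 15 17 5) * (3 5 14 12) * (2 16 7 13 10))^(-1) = (1 5 16 9 3 15 2 10 13 7)(12 14 17)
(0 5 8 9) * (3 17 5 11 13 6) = (0 11 13 6 3 17 5 8 9) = [11, 1, 2, 17, 4, 8, 3, 7, 9, 0, 10, 13, 12, 6, 14, 15, 16, 5]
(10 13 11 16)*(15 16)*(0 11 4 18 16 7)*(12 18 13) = (0 11 15 7)(4 13)(10 12 18 16) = [11, 1, 2, 3, 13, 5, 6, 0, 8, 9, 12, 15, 18, 4, 14, 7, 10, 17, 16]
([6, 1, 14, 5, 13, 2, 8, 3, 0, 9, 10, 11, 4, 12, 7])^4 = [6, 1, 5, 7, 13, 3, 8, 14, 0, 9, 10, 11, 4, 12, 2]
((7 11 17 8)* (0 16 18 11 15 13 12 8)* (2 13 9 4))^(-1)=(0 17 11 18 16)(2 4 9 15 7 8 12 13)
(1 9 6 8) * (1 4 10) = (1 9 6 8 4 10) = [0, 9, 2, 3, 10, 5, 8, 7, 4, 6, 1]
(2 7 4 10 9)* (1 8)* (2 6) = (1 8)(2 7 4 10 9 6) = [0, 8, 7, 3, 10, 5, 2, 4, 1, 6, 9]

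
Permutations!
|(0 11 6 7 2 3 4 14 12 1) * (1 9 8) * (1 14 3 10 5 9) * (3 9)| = |(0 11 6 7 2 10 5 3 4 9 8 14 12 1)| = 14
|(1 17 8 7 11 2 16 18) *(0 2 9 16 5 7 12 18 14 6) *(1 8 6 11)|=84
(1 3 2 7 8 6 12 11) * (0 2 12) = [2, 3, 7, 12, 4, 5, 0, 8, 6, 9, 10, 1, 11] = (0 2 7 8 6)(1 3 12 11)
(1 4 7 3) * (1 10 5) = (1 4 7 3 10 5) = [0, 4, 2, 10, 7, 1, 6, 3, 8, 9, 5]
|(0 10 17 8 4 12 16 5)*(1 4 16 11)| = 12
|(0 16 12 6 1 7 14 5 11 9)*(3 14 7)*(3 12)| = |(0 16 3 14 5 11 9)(1 12 6)| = 21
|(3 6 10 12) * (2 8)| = |(2 8)(3 6 10 12)| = 4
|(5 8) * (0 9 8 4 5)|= 6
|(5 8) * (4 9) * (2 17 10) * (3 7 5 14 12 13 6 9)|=|(2 17 10)(3 7 5 8 14 12 13 6 9 4)|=30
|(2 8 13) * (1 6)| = 6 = |(1 6)(2 8 13)|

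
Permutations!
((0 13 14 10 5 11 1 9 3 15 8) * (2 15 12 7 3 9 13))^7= (0 8 15 2)(1 13 14 10 5 11)(3 12 7)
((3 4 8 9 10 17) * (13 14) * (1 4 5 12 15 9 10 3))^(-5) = ((1 4 8 10 17)(3 5 12 15 9)(13 14))^(-5) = (17)(13 14)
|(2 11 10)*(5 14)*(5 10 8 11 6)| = |(2 6 5 14 10)(8 11)| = 10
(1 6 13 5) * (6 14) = (1 14 6 13 5) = [0, 14, 2, 3, 4, 1, 13, 7, 8, 9, 10, 11, 12, 5, 6]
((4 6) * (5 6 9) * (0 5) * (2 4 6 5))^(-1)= (0 9 4 2)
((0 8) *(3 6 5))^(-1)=(0 8)(3 5 6)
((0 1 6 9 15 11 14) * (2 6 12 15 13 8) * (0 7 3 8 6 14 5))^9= ((0 1 12 15 11 5)(2 14 7 3 8)(6 9 13))^9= (0 15)(1 11)(2 8 3 7 14)(5 12)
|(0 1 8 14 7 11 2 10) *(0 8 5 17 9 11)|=11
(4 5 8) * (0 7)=(0 7)(4 5 8)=[7, 1, 2, 3, 5, 8, 6, 0, 4]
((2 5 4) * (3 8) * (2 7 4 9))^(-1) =(2 9 5)(3 8)(4 7)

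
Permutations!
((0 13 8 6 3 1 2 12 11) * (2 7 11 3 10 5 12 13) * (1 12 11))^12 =(0 6)(2 10)(5 13)(8 11) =((0 2 13 8 6 10 5 11)(1 7)(3 12))^12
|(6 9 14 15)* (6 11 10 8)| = 7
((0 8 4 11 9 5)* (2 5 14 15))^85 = ((0 8 4 11 9 14 15 2 5))^85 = (0 9 5 11 2 4 15 8 14)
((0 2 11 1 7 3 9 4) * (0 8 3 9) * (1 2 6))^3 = (0 7 8 6 9 3 1 4)(2 11)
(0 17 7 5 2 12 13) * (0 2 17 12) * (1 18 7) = (0 12 13 2)(1 18 7 5 17) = [12, 18, 0, 3, 4, 17, 6, 5, 8, 9, 10, 11, 13, 2, 14, 15, 16, 1, 7]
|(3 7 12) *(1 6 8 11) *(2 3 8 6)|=7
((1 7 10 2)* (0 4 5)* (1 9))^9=((0 4 5)(1 7 10 2 9))^9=(1 9 2 10 7)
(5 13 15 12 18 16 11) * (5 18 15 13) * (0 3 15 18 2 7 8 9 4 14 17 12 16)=(0 3 15 16 11 2 7 8 9 4 14 17 12 18)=[3, 1, 7, 15, 14, 5, 6, 8, 9, 4, 10, 2, 18, 13, 17, 16, 11, 12, 0]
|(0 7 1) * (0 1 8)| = 3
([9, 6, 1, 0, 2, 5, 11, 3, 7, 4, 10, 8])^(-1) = (0 3 7 8 11 6 1 2 4 9)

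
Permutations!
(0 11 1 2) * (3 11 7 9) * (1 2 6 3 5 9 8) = (0 7 8 1 6 3 11 2)(5 9) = [7, 6, 0, 11, 4, 9, 3, 8, 1, 5, 10, 2]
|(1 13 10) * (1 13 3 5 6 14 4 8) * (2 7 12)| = |(1 3 5 6 14 4 8)(2 7 12)(10 13)| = 42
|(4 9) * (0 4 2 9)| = 2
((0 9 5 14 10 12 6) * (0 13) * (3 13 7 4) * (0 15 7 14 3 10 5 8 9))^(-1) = ((3 13 15 7 4 10 12 6 14 5)(8 9))^(-1) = (3 5 14 6 12 10 4 7 15 13)(8 9)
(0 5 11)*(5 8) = (0 8 5 11) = [8, 1, 2, 3, 4, 11, 6, 7, 5, 9, 10, 0]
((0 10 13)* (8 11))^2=((0 10 13)(8 11))^2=(0 13 10)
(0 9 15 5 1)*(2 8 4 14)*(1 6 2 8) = (0 9 15 5 6 2 1)(4 14 8) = [9, 0, 1, 3, 14, 6, 2, 7, 4, 15, 10, 11, 12, 13, 8, 5]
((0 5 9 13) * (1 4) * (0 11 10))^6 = (13)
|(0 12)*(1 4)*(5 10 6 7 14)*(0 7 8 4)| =10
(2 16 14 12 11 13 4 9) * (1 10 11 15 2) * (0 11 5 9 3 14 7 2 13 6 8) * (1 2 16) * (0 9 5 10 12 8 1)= (0 11 6 1 12 15 13 4 3 14 8 9 2)(7 16)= [11, 12, 0, 14, 3, 5, 1, 16, 9, 2, 10, 6, 15, 4, 8, 13, 7]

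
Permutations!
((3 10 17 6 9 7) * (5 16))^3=(3 6)(5 16)(7 17)(9 10)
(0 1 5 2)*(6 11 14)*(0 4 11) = (0 1 5 2 4 11 14 6) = [1, 5, 4, 3, 11, 2, 0, 7, 8, 9, 10, 14, 12, 13, 6]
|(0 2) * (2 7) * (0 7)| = 2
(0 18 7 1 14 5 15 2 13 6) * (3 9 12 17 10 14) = (0 18 7 1 3 9 12 17 10 14 5 15 2 13 6) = [18, 3, 13, 9, 4, 15, 0, 1, 8, 12, 14, 11, 17, 6, 5, 2, 16, 10, 7]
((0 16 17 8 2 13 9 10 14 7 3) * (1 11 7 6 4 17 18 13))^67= (0 13 14 17 1 3 18 10 4 2 7 16 9 6 8 11)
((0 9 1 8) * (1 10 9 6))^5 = ((0 6 1 8)(9 10))^5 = (0 6 1 8)(9 10)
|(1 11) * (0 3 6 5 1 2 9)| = 8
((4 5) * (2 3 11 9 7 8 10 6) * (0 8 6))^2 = ((0 8 10)(2 3 11 9 7 6)(4 5))^2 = (0 10 8)(2 11 7)(3 9 6)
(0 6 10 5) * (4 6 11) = (0 11 4 6 10 5) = [11, 1, 2, 3, 6, 0, 10, 7, 8, 9, 5, 4]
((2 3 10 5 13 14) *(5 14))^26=(2 10)(3 14)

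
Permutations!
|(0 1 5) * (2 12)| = 6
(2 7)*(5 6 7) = (2 5 6 7) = [0, 1, 5, 3, 4, 6, 7, 2]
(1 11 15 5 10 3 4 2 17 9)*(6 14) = (1 11 15 5 10 3 4 2 17 9)(6 14) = [0, 11, 17, 4, 2, 10, 14, 7, 8, 1, 3, 15, 12, 13, 6, 5, 16, 9]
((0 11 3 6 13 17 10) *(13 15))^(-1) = ((0 11 3 6 15 13 17 10))^(-1) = (0 10 17 13 15 6 3 11)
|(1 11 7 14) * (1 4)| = 5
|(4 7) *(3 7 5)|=4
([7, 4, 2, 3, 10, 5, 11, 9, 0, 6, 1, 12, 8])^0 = [0, 1, 2, 3, 4, 5, 6, 7, 8, 9, 10, 11, 12]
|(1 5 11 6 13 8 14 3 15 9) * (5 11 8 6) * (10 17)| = 8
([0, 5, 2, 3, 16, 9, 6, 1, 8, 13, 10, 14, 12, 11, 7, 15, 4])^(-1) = [0, 7, 2, 3, 16, 1, 6, 14, 8, 5, 10, 13, 12, 9, 11, 15, 4]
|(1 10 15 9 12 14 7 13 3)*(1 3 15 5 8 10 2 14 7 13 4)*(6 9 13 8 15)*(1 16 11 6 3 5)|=140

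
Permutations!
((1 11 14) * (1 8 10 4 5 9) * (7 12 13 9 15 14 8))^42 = ((1 11 8 10 4 5 15 14 7 12 13 9))^42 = (1 15)(4 13)(5 9)(7 8)(10 12)(11 14)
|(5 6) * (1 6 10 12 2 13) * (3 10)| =8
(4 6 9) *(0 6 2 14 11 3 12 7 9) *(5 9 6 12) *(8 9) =(0 12 7 6)(2 14 11 3 5 8 9 4) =[12, 1, 14, 5, 2, 8, 0, 6, 9, 4, 10, 3, 7, 13, 11]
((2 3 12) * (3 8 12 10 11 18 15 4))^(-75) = ((2 8 12)(3 10 11 18 15 4))^(-75) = (3 18)(4 11)(10 15)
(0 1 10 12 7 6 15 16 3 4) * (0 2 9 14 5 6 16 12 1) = (1 10)(2 9 14 5 6 15 12 7 16 3 4) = [0, 10, 9, 4, 2, 6, 15, 16, 8, 14, 1, 11, 7, 13, 5, 12, 3]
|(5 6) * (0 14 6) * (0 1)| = |(0 14 6 5 1)| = 5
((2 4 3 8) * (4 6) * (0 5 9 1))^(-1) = (0 1 9 5)(2 8 3 4 6)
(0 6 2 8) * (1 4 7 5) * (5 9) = (0 6 2 8)(1 4 7 9 5) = [6, 4, 8, 3, 7, 1, 2, 9, 0, 5]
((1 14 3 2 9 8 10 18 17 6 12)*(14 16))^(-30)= ((1 16 14 3 2 9 8 10 18 17 6 12))^(-30)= (1 8)(2 6)(3 17)(9 12)(10 16)(14 18)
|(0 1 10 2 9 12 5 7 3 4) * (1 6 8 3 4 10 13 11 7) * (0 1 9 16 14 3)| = |(0 6 8)(1 13 11 7 4)(2 16 14 3 10)(5 9 12)| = 15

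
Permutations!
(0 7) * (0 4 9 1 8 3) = (0 7 4 9 1 8 3) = [7, 8, 2, 0, 9, 5, 6, 4, 3, 1]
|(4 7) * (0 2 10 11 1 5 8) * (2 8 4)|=|(0 8)(1 5 4 7 2 10 11)|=14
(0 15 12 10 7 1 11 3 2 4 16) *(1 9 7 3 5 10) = (0 15 12 1 11 5 10 3 2 4 16)(7 9) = [15, 11, 4, 2, 16, 10, 6, 9, 8, 7, 3, 5, 1, 13, 14, 12, 0]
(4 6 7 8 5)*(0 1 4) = (0 1 4 6 7 8 5) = [1, 4, 2, 3, 6, 0, 7, 8, 5]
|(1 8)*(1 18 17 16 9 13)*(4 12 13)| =9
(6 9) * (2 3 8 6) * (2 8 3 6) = (2 6 9 8) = [0, 1, 6, 3, 4, 5, 9, 7, 2, 8]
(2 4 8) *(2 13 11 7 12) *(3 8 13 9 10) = (2 4 13 11 7 12)(3 8 9 10) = [0, 1, 4, 8, 13, 5, 6, 12, 9, 10, 3, 7, 2, 11]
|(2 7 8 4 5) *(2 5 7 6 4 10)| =6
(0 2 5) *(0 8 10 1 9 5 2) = [0, 9, 2, 3, 4, 8, 6, 7, 10, 5, 1] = (1 9 5 8 10)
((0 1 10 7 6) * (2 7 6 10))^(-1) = ((0 1 2 7 10 6))^(-1) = (0 6 10 7 2 1)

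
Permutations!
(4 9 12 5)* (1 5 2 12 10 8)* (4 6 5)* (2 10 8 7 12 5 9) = (1 4 2 5 6 9 8)(7 12 10) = [0, 4, 5, 3, 2, 6, 9, 12, 1, 8, 7, 11, 10]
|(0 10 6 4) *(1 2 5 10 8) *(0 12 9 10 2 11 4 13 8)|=18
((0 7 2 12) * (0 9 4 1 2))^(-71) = ((0 7)(1 2 12 9 4))^(-71) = (0 7)(1 4 9 12 2)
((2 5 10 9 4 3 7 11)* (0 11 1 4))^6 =((0 11 2 5 10 9)(1 4 3 7))^6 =(11)(1 3)(4 7)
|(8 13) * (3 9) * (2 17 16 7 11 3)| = 14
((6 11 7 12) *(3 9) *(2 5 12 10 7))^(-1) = (2 11 6 12 5)(3 9)(7 10)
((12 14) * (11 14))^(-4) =((11 14 12))^(-4) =(11 12 14)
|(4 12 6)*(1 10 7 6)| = |(1 10 7 6 4 12)| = 6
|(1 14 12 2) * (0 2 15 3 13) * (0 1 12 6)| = 9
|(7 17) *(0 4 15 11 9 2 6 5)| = 8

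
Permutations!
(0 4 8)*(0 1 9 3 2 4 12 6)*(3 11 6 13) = [12, 9, 4, 2, 8, 5, 0, 7, 1, 11, 10, 6, 13, 3] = (0 12 13 3 2 4 8 1 9 11 6)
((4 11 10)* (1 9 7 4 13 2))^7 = ((1 9 7 4 11 10 13 2))^7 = (1 2 13 10 11 4 7 9)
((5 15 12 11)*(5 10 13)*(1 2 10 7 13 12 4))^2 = (1 10 11 13 15)(2 12 7 5 4)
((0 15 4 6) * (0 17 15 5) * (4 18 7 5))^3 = (0 17 7 4 15 5 6 18)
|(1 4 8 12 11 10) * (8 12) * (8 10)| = |(1 4 12 11 8 10)| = 6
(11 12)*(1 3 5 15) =(1 3 5 15)(11 12) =[0, 3, 2, 5, 4, 15, 6, 7, 8, 9, 10, 12, 11, 13, 14, 1]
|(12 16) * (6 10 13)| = 6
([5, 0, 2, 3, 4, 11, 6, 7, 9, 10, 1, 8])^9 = [11, 5, 2, 3, 4, 8, 6, 7, 10, 1, 0, 9]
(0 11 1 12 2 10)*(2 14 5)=(0 11 1 12 14 5 2 10)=[11, 12, 10, 3, 4, 2, 6, 7, 8, 9, 0, 1, 14, 13, 5]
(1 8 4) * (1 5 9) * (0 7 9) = (0 7 9 1 8 4 5) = [7, 8, 2, 3, 5, 0, 6, 9, 4, 1]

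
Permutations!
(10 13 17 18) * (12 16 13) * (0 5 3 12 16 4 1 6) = [5, 6, 2, 12, 1, 3, 0, 7, 8, 9, 16, 11, 4, 17, 14, 15, 13, 18, 10] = (0 5 3 12 4 1 6)(10 16 13 17 18)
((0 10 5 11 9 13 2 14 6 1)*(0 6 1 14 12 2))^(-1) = (0 13 9 11 5 10)(1 14 6)(2 12)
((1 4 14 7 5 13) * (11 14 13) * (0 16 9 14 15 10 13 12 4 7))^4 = ((0 16 9 14)(1 7 5 11 15 10 13)(4 12))^4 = (16)(1 15 7 10 5 13 11)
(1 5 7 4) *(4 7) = [0, 5, 2, 3, 1, 4, 6, 7] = (7)(1 5 4)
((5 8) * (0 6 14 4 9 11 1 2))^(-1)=(0 2 1 11 9 4 14 6)(5 8)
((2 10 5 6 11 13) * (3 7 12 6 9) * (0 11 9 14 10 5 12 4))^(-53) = ((0 11 13 2 5 14 10 12 6 9 3 7 4))^(-53) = (0 4 7 3 9 6 12 10 14 5 2 13 11)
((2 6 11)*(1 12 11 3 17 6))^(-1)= ((1 12 11 2)(3 17 6))^(-1)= (1 2 11 12)(3 6 17)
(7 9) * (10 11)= (7 9)(10 11)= [0, 1, 2, 3, 4, 5, 6, 9, 8, 7, 11, 10]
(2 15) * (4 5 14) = (2 15)(4 5 14) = [0, 1, 15, 3, 5, 14, 6, 7, 8, 9, 10, 11, 12, 13, 4, 2]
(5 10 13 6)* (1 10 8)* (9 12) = [0, 10, 2, 3, 4, 8, 5, 7, 1, 12, 13, 11, 9, 6] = (1 10 13 6 5 8)(9 12)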